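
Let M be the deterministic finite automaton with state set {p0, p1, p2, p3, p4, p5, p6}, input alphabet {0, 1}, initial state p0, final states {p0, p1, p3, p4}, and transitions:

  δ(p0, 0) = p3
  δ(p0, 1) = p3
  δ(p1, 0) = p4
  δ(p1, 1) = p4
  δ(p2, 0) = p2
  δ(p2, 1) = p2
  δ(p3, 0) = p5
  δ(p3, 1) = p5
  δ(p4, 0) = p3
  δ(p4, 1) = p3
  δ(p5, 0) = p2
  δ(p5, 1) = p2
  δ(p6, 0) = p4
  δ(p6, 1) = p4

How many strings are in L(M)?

The useful subgraph on states {p0, p3} is acyclic, so L(M) is finite; the longest accepting path visits 2 useful states, giving maximum string length 1.
Counting accepting paths from p0 by length: 1 of length 0, 2 of length 1. Total 3.

3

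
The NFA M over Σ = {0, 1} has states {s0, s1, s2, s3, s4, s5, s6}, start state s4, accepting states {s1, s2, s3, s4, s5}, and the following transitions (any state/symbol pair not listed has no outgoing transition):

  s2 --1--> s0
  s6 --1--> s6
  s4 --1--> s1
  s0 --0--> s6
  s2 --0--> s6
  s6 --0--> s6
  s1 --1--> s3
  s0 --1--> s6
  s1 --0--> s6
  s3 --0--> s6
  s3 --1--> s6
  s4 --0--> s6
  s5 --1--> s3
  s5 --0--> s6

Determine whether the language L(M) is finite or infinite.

The useful states (reachable from s4 and able to reach an accepting state) are {s1, s3, s4}.
Restricted to these states the transition graph has no cycle, so every accepting path has bounded length and L is finite.

finite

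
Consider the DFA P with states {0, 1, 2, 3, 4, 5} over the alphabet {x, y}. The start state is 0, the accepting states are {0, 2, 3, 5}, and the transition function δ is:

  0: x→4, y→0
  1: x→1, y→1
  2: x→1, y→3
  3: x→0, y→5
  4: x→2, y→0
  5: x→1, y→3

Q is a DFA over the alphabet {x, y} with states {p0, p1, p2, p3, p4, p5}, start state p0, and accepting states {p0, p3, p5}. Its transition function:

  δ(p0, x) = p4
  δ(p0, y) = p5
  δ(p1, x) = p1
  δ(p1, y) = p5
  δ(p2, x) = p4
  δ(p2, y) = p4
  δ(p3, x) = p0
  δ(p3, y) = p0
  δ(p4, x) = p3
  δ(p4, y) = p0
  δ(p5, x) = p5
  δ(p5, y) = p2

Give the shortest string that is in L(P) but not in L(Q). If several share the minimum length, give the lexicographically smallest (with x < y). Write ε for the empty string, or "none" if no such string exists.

The string yy is accepted by P but not by Q.
No shorter string lies in the difference, and yy is the lexicographically first length-2 string in L(P) \ L(Q).

yy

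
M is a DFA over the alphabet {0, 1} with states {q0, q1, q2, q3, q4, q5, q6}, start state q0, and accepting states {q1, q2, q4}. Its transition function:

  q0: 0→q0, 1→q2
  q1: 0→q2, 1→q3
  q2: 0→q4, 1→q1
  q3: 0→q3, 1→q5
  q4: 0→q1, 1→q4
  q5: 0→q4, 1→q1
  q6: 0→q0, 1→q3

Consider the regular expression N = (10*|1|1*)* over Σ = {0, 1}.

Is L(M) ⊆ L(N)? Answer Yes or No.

The string 01 is in L(M) but not in L(N).
So L(M) ⊄ L(N).

No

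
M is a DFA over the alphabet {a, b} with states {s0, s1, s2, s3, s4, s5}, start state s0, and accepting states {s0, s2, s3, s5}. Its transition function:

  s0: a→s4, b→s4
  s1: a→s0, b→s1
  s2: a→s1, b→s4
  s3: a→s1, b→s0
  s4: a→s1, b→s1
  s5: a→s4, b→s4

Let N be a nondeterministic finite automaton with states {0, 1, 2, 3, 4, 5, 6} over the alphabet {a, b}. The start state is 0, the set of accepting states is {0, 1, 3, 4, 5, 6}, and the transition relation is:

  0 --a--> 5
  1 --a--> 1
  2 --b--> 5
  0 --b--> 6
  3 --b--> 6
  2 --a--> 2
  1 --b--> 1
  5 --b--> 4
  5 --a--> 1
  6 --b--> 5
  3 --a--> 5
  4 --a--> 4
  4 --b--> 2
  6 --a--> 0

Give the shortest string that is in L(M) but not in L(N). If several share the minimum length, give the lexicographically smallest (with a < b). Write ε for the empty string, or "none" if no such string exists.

abba

The string abba is accepted by M but not by N.
No shorter string lies in the difference, and abba is the lexicographically first length-4 string in L(M) \ L(N).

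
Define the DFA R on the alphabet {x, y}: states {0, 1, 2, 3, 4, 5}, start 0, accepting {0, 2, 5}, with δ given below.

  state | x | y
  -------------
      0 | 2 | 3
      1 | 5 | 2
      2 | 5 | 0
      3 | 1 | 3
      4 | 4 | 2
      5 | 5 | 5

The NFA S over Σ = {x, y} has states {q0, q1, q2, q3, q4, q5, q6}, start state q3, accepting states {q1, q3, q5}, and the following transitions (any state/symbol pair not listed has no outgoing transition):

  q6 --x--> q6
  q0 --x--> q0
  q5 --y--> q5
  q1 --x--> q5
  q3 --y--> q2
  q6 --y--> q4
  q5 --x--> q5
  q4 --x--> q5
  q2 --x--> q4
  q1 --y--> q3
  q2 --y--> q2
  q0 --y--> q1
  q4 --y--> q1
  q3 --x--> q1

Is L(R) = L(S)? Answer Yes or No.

Yes

Exploring the product automaton R × S from the start pair (0, q3), following both machines on each input symbol, reaches 5 state pairs: (0, q3), (2, q1), (3, q2), (5, q5), (1, q4).
R accepts in {0, 2, 5} and S accepts in {q1, q3, q5}. In every reachable pair the two components are either both accepting — (0, q3), (2, q1), (5, q5) — or both non-accepting, so no string is accepted by exactly one of the machines: L(R) \ L(S) and L(S) \ L(R) are both empty.
Hence every string is accepted by R iff it is accepted by S, and the two languages coincide.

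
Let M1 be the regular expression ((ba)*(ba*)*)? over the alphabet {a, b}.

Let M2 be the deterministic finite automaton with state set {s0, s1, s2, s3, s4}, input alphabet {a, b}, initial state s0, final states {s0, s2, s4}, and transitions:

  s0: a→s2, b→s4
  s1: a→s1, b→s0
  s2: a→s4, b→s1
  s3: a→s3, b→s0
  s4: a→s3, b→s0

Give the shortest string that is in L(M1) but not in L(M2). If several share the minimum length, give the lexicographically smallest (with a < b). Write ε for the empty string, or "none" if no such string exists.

The string ba is accepted by M1 but not by M2.
No shorter string lies in the difference, and ba is the lexicographically first length-2 string in L(M1) \ L(M2).

ba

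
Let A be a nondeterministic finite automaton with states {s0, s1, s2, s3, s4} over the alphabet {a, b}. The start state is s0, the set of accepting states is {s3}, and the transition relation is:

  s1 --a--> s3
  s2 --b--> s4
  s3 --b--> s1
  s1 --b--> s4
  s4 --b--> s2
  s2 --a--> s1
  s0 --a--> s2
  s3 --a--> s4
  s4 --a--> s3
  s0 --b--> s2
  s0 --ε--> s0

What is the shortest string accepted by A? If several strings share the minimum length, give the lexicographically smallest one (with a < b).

A breadth-first search from s0 reaches an accepting state first via the path s0 → s2 → s1 → s3 on input aaa.
No string of length < 3 is accepted (BFS exhausts all shorter strings without reaching an accepting state), and aaa is the lexicographically least accepting string of length 3.

aaa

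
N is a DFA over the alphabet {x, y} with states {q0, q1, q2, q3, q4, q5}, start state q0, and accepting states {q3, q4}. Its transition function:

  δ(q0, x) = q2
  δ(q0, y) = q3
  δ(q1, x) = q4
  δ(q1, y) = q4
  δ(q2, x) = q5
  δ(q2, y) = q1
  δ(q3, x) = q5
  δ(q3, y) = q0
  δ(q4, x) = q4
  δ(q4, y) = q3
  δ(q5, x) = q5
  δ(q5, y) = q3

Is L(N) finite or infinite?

State q0 is reachable from the start and can reach an accepting state, and it lies on the cycle q0 → q2 → q1 → q4 → q3 → q0.
Traversing that cycle any number of times yields accepted strings of unbounded length, so the language is infinite.

infinite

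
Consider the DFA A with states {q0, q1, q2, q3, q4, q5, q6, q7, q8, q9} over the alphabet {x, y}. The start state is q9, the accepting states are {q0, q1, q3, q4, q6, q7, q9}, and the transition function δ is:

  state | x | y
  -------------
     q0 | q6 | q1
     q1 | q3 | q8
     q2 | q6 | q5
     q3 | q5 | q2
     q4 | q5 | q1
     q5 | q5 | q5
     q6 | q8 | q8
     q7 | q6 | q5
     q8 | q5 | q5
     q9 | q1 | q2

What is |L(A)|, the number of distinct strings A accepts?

5

The useful subgraph on states {q1, q2, q3, q6, q9} is acyclic, so L(A) is finite; the longest accepting path visits 5 useful states, giving maximum string length 4.
Counting accepting paths from q9 by length: 1 of length 0, 1 of length 1, 2 of length 2, 1 of length 4. Total 5.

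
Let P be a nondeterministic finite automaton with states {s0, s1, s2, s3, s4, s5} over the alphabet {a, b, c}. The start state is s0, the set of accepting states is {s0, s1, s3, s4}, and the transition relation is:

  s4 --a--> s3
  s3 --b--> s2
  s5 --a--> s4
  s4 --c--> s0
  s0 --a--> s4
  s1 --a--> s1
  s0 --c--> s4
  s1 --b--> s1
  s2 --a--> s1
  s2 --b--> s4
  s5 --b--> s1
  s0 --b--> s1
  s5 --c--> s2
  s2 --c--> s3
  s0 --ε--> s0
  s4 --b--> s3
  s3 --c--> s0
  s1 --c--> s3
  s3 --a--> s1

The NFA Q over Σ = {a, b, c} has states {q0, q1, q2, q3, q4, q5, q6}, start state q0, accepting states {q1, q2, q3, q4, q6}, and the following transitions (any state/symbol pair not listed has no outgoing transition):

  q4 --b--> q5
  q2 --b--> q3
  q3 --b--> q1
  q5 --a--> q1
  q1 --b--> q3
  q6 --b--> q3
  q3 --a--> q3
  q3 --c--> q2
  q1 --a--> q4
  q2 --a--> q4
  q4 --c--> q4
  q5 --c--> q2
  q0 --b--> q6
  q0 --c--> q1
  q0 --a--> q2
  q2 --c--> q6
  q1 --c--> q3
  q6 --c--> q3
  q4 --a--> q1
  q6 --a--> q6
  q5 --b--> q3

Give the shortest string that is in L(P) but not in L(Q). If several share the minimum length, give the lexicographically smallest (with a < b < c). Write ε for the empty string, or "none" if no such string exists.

ε

The empty string ε is accepted by P but not by Q.
Since ε is the unique shortest string, it is the required witness.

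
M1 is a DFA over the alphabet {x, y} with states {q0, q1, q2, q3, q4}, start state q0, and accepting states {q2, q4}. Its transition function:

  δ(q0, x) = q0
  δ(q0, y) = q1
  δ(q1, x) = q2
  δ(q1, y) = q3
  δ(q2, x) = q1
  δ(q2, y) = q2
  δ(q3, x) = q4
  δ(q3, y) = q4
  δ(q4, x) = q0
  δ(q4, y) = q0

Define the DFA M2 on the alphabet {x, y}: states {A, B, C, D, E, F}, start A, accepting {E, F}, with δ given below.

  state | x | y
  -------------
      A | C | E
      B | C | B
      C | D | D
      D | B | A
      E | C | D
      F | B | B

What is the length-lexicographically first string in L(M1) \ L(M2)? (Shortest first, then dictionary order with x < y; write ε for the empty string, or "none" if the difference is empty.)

The string yx is accepted by M1 but not by M2.
No shorter string lies in the difference, and yx is the lexicographically first length-2 string in L(M1) \ L(M2).

yx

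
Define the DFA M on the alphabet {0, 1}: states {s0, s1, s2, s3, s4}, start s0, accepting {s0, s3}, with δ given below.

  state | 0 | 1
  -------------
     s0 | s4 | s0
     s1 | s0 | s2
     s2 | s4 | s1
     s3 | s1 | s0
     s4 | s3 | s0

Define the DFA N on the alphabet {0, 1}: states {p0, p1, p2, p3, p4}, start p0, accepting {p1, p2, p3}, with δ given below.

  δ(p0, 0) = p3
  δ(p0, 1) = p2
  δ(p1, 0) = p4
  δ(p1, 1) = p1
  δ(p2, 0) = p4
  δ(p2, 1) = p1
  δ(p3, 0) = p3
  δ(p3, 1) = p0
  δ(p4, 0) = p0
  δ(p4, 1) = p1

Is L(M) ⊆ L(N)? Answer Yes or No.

The empty string ε is in L(M) but not in L(N).
So L(M) ⊄ L(N).

No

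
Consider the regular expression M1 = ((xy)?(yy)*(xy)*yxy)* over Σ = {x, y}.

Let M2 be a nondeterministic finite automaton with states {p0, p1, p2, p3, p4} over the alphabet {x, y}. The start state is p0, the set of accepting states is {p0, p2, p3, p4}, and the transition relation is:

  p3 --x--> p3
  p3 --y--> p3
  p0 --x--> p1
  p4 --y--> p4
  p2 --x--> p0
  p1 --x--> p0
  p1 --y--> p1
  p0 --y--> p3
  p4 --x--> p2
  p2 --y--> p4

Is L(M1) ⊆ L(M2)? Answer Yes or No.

Converting the expression M1 to a DFA (subset construction, then merging equivalent states) gives the minimal DFA with states {r0, r1, r2, r3, r4, r5, r6, r7, r8}, start state r0, accepting states {r0} and transitions r0: x→r1, y→r2; r1: x→r3, y→r4; r2: x→r5, y→r4; r3: x→r3, y→r3; r4: x→r6, y→r2; r5: x→r3, y→r0; r6: x→r3, y→r7; r7: x→r6, y→r8; r8: x→r5, y→r3.
Exploring the product automaton M1 × M2 from the start pair (r0, p0), following both machines on each input symbol, reaches 17 state pairs: (r0, p0), (r1, p1), (r2, p3), (r3, p0), (r4, p1), (r5, p3), (r4, p3), (r3, p1), (r3, p3), (r6, p0), (r2, p1), (r0, p3), (r6, p3), (r7, p3), (r5, p0), (r1, p3), (r8, p3).
M1 accepts in {r0} and M2 accepts in {p0, p2, p3, p4}. The reachable pairs whose M1-component is accepting are (r0, p0), (r0, p3); in each of them the M2-component is accepting too, so the product for L(M1) \ L(M2) (M1-component accepting, M2-component rejecting) has no reachable accepting pair and the difference is empty.
Hence every string in L(M1) is also in L(M2).

Yes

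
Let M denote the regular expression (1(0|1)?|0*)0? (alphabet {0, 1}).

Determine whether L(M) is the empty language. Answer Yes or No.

The empty string ε matches the expression, so it belongs to L(M).
Since L(M) contains at least one string, it is not empty.

No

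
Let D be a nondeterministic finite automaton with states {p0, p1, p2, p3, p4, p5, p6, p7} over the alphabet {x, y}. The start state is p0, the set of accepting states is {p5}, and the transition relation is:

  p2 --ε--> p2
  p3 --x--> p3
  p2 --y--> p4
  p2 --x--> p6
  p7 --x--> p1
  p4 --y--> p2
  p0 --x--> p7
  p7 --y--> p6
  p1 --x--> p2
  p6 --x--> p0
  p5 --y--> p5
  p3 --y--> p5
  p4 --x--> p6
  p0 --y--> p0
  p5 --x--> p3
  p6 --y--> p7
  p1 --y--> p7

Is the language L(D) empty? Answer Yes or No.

Yes

The states reachable from the start state are {p0, p1, p2, p4, p6, p7}.
None of the accepting states {p5} is reachable, so no string is accepted and L(D) = ∅.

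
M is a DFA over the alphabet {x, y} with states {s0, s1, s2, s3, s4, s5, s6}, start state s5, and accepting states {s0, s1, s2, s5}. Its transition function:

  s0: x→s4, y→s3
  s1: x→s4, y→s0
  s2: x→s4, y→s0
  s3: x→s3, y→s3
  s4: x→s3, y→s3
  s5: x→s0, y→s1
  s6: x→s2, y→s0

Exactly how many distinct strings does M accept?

The useful subgraph on states {s0, s1, s5} is acyclic, so L(M) is finite; the longest accepting path visits 3 useful states, giving maximum string length 2.
Counting accepting paths from s5 by length: 1 of length 0, 2 of length 1, 1 of length 2. Total 4.

4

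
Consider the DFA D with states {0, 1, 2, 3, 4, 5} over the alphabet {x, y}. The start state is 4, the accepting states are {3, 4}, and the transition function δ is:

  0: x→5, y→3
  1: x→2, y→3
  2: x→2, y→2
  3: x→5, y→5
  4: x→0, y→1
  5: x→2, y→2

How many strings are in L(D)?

The useful subgraph on states {0, 1, 3, 4} is acyclic, so L(D) is finite; the longest accepting path visits 3 useful states, giving maximum string length 2.
Counting accepting paths from 4 by length: 1 of length 0, 2 of length 2. Total 3.

3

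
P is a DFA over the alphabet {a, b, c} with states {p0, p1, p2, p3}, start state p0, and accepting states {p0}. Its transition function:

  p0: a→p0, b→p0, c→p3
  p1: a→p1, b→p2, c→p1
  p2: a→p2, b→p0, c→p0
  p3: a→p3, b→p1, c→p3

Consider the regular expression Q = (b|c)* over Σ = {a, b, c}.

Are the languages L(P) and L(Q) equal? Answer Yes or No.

No

The string a is accepted by P but rejected by Q.
So L(P) ≠ L(Q).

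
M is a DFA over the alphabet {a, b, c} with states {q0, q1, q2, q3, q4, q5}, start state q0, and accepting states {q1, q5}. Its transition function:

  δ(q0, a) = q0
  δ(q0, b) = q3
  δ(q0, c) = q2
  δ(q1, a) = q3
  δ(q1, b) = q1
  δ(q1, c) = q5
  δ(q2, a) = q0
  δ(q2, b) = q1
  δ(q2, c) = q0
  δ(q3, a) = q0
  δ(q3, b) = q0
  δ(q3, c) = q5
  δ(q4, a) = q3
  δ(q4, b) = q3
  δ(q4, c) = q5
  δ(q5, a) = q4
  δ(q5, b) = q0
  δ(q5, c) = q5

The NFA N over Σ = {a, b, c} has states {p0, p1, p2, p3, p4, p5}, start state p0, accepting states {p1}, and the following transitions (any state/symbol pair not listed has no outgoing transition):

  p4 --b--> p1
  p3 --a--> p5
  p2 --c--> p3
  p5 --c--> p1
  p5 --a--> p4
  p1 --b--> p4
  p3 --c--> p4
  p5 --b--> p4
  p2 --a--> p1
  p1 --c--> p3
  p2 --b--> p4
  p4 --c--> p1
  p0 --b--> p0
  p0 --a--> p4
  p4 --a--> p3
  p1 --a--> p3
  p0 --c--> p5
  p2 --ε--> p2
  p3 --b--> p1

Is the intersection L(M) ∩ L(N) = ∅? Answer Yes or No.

No

The string bcc is accepted by both M and N.
Hence L(M) ∩ L(N) ≠ ∅.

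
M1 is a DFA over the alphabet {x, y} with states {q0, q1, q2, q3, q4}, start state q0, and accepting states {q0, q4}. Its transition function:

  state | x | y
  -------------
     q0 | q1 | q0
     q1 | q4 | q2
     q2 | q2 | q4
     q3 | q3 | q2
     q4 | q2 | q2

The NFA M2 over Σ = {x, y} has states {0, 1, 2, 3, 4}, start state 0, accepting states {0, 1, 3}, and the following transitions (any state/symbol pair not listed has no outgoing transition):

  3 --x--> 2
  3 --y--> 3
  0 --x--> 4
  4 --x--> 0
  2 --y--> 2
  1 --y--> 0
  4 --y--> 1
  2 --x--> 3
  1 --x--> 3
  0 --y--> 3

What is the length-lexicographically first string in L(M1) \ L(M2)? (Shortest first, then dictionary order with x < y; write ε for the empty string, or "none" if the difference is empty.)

yxyy

The string yxyy is accepted by M1 but not by M2.
No shorter string lies in the difference, and yxyy is the lexicographically first length-4 string in L(M1) \ L(M2).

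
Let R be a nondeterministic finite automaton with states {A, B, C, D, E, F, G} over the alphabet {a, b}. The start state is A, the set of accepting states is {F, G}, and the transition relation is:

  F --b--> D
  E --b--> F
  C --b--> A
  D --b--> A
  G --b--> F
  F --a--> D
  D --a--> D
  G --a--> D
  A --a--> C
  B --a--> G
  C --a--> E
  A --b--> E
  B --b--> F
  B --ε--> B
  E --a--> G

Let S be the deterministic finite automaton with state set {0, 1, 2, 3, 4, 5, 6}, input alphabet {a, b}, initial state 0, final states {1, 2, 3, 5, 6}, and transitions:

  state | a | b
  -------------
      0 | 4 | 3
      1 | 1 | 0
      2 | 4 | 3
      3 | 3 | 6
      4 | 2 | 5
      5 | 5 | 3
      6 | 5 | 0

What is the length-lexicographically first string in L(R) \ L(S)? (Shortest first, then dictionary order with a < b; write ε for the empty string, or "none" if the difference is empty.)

The string aaa is accepted by R but not by S.
No shorter string lies in the difference, and aaa is the lexicographically first length-3 string in L(R) \ L(S).

aaa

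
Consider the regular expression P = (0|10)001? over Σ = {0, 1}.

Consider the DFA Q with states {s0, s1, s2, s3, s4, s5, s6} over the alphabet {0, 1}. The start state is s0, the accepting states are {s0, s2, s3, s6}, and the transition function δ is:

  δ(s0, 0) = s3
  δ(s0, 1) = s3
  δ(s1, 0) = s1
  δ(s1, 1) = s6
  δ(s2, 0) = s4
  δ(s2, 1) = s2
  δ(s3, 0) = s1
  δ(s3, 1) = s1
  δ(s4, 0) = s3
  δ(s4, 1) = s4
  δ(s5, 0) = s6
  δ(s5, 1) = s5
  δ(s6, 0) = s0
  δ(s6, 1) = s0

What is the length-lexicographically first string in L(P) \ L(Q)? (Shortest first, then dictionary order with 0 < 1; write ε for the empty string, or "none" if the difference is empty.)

000

The string 000 is accepted by P but not by Q.
No shorter string lies in the difference, and 000 is the lexicographically first length-3 string in L(P) \ L(Q).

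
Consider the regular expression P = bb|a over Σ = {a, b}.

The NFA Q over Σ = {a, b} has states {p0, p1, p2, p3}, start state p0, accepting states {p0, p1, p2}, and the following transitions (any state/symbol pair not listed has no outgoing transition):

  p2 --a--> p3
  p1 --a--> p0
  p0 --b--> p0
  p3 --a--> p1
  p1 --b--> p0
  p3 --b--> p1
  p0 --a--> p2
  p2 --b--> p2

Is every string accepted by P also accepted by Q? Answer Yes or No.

Yes

Converting the expression P to a DFA (subset construction, then merging equivalent states) gives the minimal DFA with states {r0, r1, r2, r3}, start state r0, accepting states {r1} and transitions r0: a→r1, b→r2; r1: a→r3, b→r3; r2: a→r3, b→r1; r3: a→r3, b→r3.
Exploring the product automaton P × Q from the start pair (r0, p0), following both machines on each input symbol, reaches 8 state pairs: (r0, p0), (r1, p2), (r2, p0), (r3, p3), (r3, p2), (r1, p0), (r3, p1), (r3, p0).
P accepts in {r1} and Q accepts in {p0, p1, p2}. The reachable pairs whose P-component is accepting are (r1, p2), (r1, p0); in each of them the Q-component is accepting too, so the product for L(P) \ L(Q) (P-component accepting, Q-component rejecting) has no reachable accepting pair and the difference is empty.
Hence every string in L(P) is also in L(Q).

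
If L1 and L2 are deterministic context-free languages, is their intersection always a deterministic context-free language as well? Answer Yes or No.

No

DCFLs are closed under complement (normalise the DPDA to read all of its input, then flip the verdict). If they were also closed under intersection, De Morgan would make them closed under union; but {aⁿbⁿ : n≥0} and {aⁿb²ⁿ : n≥0} are DCFLs (push the a's; pop one per b, respectively one per two b's) whose union no deterministic PDA accepts: a DPDA for it would have a single run on aⁿb²ⁿ, accepting after the prefix aⁿbⁿ and accepting again after n more b's; an ordinary PDA that simulates it on a's and b's and, at any moment when it is accepting, may switch to reading only a fresh letter c while feeding each c to the simulation as a b, would accept aⁱbʲcᵏ (k≥1) exactly when both aⁱbʲ and aⁱbʲ⁺ᵏ are in the language, i.e. its language intersected with the regular set a*b*c⁺ would be exactly {aⁿbⁿcⁿ : n≥1} — impossible, since context-free languages are closed under intersection with regular sets and {aⁿbⁿcⁿ} is not context-free.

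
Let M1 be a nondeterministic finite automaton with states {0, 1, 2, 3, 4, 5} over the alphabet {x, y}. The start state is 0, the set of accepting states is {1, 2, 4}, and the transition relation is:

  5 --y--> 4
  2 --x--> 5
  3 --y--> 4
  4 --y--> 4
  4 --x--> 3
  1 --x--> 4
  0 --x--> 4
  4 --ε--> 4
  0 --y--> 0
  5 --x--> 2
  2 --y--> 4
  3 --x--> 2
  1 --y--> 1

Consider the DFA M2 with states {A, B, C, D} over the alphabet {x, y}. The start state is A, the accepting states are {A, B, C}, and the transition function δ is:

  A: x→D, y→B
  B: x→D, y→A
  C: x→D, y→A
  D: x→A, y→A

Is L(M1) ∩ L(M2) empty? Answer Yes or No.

The string xy is accepted by both M1 and M2.
Hence L(M1) ∩ L(M2) ≠ ∅.

No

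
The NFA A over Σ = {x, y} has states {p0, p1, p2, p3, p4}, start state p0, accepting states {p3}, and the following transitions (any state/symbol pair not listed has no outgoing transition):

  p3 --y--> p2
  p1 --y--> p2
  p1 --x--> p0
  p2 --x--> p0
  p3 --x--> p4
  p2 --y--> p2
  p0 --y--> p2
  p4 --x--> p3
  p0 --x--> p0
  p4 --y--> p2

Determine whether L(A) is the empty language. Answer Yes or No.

Yes

The states reachable from the start state are {p0, p2}.
None of the accepting states {p3} is reachable, so no string is accepted and L(A) = ∅.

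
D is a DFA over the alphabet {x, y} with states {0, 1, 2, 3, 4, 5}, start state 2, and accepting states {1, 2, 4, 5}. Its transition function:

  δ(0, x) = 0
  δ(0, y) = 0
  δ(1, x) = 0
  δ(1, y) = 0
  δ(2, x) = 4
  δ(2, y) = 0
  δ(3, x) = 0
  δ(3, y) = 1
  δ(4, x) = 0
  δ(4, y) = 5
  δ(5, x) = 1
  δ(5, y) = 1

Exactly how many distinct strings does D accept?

5

The useful subgraph on states {1, 2, 4, 5} is acyclic, so L(D) is finite; the longest accepting path visits 4 useful states, giving maximum string length 3.
Counting accepting paths from 2 by length: 1 of length 0, 1 of length 1, 1 of length 2, 2 of length 3. Total 5.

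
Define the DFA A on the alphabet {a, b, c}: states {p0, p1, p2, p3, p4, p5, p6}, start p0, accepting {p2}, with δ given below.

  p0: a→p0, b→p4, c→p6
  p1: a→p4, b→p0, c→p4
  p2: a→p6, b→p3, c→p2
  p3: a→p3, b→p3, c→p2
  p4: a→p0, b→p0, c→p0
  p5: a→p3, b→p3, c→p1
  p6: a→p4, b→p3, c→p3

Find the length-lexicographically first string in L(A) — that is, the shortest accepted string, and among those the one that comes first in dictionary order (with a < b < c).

A breadth-first search from p0 reaches an accepting state first via the path p0 → p6 → p3 → p2 on input cbc.
No string of length < 3 is accepted (BFS exhausts all shorter strings without reaching an accepting state), and cbc is the lexicographically least accepting string of length 3.

cbc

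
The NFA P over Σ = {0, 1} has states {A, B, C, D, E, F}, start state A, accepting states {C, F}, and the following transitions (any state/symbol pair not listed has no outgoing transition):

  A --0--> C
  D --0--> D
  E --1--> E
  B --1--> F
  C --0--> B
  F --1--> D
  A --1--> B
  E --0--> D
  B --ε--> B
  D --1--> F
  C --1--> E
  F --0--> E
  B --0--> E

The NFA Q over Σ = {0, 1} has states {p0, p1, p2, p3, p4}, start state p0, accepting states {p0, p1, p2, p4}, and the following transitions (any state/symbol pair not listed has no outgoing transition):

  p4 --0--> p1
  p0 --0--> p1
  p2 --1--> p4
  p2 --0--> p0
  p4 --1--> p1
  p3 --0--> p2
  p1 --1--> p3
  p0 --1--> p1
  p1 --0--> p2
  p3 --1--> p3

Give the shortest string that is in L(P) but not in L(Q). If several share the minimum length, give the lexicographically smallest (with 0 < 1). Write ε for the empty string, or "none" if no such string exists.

11

The string 11 is accepted by P but not by Q.
No shorter string lies in the difference, and 11 is the lexicographically first length-2 string in L(P) \ L(Q).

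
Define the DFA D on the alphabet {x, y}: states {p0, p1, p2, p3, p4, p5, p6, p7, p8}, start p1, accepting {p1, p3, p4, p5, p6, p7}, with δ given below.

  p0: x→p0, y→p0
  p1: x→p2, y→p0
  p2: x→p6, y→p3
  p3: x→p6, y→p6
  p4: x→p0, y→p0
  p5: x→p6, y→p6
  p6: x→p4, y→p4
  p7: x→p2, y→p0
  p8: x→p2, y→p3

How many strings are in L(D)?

The useful subgraph on states {p1, p2, p3, p4, p6} is acyclic, so L(D) is finite; the longest accepting path visits 5 useful states, giving maximum string length 4.
Counting accepting paths from p1 by length: 1 of length 0, 2 of length 2, 4 of length 3, 4 of length 4. Total 11.

11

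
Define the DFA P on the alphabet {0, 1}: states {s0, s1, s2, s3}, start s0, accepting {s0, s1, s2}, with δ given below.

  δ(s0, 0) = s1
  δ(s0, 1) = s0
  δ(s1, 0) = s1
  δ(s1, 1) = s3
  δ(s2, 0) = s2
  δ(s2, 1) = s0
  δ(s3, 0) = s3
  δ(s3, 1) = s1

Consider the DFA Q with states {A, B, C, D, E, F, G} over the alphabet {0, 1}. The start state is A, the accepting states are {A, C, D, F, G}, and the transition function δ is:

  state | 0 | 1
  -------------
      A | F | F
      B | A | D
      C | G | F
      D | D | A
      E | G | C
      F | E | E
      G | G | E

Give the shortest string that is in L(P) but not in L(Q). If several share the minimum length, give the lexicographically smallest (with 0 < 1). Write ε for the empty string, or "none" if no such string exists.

00

The string 00 is accepted by P but not by Q.
No shorter string lies in the difference, and 00 is the lexicographically first length-2 string in L(P) \ L(Q).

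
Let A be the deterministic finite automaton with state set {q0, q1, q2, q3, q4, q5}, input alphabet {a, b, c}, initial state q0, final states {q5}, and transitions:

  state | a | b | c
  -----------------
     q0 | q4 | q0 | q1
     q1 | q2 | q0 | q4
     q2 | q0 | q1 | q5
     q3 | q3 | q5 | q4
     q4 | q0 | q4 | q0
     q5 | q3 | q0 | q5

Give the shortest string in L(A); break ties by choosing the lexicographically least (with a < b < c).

A breadth-first search from q0 reaches an accepting state first via the path q0 → q1 → q2 → q5 on input cac.
No string of length < 3 is accepted (BFS exhausts all shorter strings without reaching an accepting state), and cac is the lexicographically least accepting string of length 3.

cac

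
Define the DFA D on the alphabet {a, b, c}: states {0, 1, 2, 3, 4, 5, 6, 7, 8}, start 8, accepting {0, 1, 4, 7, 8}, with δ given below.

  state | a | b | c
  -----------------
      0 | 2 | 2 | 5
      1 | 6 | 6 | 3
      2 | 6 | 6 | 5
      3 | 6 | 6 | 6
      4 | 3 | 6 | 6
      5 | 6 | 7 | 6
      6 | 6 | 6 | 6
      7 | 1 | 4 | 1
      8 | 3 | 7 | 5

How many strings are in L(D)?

The useful subgraph on states {1, 4, 5, 7, 8} is acyclic, so L(D) is finite; the longest accepting path visits 4 useful states, giving maximum string length 3.
Counting accepting paths from 8 by length: 1 of length 0, 1 of length 1, 4 of length 2, 3 of length 3. Total 9.

9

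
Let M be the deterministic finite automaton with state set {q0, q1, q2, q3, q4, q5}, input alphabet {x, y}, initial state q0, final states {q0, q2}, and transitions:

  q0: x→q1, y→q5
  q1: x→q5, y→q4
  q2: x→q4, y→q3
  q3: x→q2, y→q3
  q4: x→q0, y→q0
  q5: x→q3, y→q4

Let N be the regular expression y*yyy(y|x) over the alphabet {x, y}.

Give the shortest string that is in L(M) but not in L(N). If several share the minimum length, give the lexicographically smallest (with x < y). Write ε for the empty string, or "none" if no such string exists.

ε

The empty string ε is accepted by M but not by N.
Since ε is the unique shortest string, it is the required witness.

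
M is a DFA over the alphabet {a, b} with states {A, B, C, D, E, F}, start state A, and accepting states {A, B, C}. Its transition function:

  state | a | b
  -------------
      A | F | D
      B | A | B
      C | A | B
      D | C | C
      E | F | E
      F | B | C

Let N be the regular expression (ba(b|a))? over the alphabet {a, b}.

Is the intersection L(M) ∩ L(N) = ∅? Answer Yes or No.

No

The empty string ε is accepted by both M and N.
Hence L(M) ∩ L(N) ≠ ∅.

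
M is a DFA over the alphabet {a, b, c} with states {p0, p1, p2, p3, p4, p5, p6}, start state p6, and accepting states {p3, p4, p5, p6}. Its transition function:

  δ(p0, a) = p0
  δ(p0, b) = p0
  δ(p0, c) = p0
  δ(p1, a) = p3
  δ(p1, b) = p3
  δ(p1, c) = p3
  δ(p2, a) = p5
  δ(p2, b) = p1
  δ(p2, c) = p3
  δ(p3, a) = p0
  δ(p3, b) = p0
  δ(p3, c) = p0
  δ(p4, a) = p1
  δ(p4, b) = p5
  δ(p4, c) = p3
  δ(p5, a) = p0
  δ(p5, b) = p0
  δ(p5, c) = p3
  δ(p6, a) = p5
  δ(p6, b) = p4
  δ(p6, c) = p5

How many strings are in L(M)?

12

The useful subgraph on states {p1, p3, p4, p5, p6} is acyclic, so L(M) is finite; the longest accepting path visits 4 useful states, giving maximum string length 3.
Counting accepting paths from p6 by length: 1 of length 0, 3 of length 1, 4 of length 2, 4 of length 3. Total 12.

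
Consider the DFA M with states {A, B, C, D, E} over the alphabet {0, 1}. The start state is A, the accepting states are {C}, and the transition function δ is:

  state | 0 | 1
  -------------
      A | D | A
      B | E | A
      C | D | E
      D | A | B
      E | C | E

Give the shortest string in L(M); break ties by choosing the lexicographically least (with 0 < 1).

A breadth-first search from A reaches an accepting state first via the path A → D → B → E → C on input 0100.
No string of length < 4 is accepted (BFS exhausts all shorter strings without reaching an accepting state), and 0100 is the lexicographically least accepting string of length 4.

0100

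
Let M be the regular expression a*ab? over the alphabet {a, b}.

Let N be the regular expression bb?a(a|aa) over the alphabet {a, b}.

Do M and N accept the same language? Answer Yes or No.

No

The string a is accepted by M but rejected by N.
So L(M) ≠ L(N).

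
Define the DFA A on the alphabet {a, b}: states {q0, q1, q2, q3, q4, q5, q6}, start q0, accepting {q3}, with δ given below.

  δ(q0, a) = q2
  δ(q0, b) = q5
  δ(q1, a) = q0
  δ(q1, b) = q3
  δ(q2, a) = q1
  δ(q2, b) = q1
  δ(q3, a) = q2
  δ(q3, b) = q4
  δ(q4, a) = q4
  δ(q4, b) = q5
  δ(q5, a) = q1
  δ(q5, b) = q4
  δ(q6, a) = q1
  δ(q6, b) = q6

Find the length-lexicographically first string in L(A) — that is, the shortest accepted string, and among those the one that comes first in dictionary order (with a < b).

aab

A breadth-first search from q0 reaches an accepting state first via the path q0 → q2 → q1 → q3 on input aab.
No string of length < 3 is accepted (BFS exhausts all shorter strings without reaching an accepting state), and aab is the lexicographically least accepting string of length 3.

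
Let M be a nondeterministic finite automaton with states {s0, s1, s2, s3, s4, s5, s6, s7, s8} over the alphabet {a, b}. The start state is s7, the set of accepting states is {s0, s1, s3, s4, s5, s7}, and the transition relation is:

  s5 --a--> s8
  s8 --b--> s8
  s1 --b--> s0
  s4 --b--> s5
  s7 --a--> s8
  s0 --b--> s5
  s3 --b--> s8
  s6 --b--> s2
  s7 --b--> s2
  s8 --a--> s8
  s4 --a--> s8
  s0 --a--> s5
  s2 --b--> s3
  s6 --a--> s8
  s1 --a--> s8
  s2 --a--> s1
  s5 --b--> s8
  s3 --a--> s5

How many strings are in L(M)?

7

The useful subgraph on states {s0, s1, s2, s3, s5, s7} is acyclic, so L(M) is finite; the longest accepting path visits 5 useful states, giving maximum string length 4.
Counting accepting paths from s7 by length: 1 of length 0, 2 of length 2, 2 of length 3, 2 of length 4. Total 7.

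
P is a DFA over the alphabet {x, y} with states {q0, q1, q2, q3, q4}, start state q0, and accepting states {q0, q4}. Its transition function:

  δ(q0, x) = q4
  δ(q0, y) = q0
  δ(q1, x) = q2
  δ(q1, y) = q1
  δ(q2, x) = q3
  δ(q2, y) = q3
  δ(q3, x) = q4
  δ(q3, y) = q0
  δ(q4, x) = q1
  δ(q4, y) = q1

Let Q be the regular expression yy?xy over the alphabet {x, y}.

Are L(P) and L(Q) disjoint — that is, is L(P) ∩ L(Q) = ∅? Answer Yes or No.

Converting the expression Q to a DFA (subset construction, then merging equivalent states) gives the minimal DFA with states {r0, r1, r2, r3, r4, r5}, start state r0, accepting states {r5} and transitions r0: x→r1, y→r2; r1: x→r1, y→r1; r2: x→r3, y→r4; r3: x→r1, y→r5; r4: x→r3, y→r1; r5: x→r1, y→r1.
Exploring the product automaton P × Q from the start pair (q0, r0), following both machines on each input symbol, reaches 10 state pairs: (q0, r0), (q4, r1), (q0, r2), (q1, r1), (q4, r3), (q0, r4), (q2, r1), (q1, r5), (q0, r1), (q3, r1).
P accepts in {q0, q4} and Q accepts in {r5}; no reachable pair has both components accepting, so no string drives both machines to acceptance simultaneously and L(P) ∩ L(Q) = ∅.
So no string is accepted by both, and the intersection is empty.

Yes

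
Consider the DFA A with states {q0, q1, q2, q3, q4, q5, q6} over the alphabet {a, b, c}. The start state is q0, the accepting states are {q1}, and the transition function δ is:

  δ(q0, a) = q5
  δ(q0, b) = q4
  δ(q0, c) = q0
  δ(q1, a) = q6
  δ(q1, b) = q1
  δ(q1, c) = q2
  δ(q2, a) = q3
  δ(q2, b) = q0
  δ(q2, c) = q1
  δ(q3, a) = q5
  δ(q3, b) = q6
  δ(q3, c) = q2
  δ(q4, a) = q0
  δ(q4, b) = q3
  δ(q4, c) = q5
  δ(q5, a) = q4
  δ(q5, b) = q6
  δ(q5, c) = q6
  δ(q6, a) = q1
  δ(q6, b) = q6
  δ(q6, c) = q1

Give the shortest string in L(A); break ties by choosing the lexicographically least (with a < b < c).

A breadth-first search from q0 reaches an accepting state first via the path q0 → q5 → q6 → q1 on input aba.
No string of length < 3 is accepted (BFS exhausts all shorter strings without reaching an accepting state), and aba is the lexicographically least accepting string of length 3.

aba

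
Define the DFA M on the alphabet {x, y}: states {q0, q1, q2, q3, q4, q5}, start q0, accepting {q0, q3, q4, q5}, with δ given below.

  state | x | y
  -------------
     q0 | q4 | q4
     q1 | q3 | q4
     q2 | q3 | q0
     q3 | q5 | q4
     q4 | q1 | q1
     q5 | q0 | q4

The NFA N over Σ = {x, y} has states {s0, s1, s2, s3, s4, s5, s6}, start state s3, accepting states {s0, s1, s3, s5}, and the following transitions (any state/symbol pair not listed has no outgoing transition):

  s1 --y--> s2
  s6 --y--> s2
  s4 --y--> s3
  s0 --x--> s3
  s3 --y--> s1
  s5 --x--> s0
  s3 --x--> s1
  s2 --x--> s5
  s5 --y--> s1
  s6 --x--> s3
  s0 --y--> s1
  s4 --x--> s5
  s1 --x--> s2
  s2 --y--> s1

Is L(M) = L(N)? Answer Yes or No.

Exploring the product automaton M × N from the start pair (q0, s3), following both machines on each input symbol, reaches 5 state pairs: (q0, s3), (q4, s1), (q1, s2), (q3, s5), (q5, s0).
M accepts in {q0, q3, q4, q5} and N accepts in {s0, s1, s3, s5}. In every reachable pair the two components are either both accepting — (q0, s3), (q4, s1), (q3, s5), (q5, s0) — or both non-accepting, so no string is accepted by exactly one of the machines: L(M) \ L(N) and L(N) \ L(M) are both empty.
Hence every string is accepted by M iff it is accepted by N, and the two languages coincide.

Yes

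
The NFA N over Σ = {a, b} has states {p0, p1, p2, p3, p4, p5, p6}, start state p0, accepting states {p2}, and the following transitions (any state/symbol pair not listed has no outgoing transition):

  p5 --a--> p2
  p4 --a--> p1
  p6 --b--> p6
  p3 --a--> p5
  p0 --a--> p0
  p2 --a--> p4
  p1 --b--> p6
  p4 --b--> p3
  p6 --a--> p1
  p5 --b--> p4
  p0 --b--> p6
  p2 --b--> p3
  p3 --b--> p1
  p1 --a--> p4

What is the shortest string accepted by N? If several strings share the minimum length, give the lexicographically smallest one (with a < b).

A breadth-first search from p0 reaches an accepting state first via the path p0 → p6 → p1 → p4 → p3 → p5 → p2 on input baabaa.
No string of length < 6 is accepted (BFS exhausts all shorter strings without reaching an accepting state), and baabaa is the lexicographically least accepting string of length 6.

baabaa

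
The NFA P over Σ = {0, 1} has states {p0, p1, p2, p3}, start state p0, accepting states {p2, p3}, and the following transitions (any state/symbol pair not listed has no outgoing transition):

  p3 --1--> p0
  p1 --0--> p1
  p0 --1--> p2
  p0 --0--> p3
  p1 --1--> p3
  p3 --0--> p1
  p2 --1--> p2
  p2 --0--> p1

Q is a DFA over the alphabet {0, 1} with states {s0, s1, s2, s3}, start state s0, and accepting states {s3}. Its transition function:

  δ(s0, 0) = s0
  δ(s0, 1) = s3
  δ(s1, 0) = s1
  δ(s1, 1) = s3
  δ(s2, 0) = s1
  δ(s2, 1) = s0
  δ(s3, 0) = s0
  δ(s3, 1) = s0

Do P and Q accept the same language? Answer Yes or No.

No

The string 0 is accepted by P but rejected by Q.
So L(P) ≠ L(Q).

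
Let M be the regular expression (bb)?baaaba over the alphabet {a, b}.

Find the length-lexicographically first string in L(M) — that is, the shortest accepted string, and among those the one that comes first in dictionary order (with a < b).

By inspection of the expression, no string of length less than 6 matches, and baaaba is the lexicographically first match of length 6.

baaaba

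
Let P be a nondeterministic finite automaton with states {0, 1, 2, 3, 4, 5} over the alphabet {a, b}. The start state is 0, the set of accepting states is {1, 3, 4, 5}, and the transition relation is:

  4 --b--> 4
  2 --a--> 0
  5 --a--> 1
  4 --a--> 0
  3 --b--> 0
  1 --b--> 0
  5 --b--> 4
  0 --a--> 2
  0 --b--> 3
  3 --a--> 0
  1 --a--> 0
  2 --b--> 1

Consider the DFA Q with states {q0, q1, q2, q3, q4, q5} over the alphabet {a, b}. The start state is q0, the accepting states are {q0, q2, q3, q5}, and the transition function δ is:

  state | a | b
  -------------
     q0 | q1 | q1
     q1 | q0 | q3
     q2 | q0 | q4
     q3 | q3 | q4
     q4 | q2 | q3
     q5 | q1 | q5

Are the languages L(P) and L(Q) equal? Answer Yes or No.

No

The string b is accepted by P but rejected by Q.
So L(P) ≠ L(Q).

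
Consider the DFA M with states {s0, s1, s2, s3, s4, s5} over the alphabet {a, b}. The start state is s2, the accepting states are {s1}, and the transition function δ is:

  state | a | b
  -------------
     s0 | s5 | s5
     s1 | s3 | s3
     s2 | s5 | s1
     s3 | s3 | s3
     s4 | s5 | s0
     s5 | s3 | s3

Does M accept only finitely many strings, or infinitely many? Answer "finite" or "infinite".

The useful states (reachable from s2 and able to reach an accepting state) are {s1, s2}.
Restricted to these states the transition graph has no cycle, so every accepting path has bounded length and L is finite.

finite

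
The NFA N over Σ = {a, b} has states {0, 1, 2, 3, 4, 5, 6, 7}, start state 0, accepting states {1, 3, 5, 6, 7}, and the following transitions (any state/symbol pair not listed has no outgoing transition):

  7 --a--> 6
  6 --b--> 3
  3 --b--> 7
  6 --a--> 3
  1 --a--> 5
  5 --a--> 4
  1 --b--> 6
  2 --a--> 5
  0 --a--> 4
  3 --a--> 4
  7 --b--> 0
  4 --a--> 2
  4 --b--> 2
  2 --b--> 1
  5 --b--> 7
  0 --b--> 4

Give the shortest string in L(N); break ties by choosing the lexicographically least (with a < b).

aaa

A breadth-first search from 0 reaches an accepting state first via the path 0 → 4 → 2 → 5 on input aaa.
No string of length < 3 is accepted (BFS exhausts all shorter strings without reaching an accepting state), and aaa is the lexicographically least accepting string of length 3.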